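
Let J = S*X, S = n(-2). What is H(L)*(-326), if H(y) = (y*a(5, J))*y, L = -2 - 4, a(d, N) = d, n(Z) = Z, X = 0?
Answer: -58680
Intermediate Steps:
S = -2
J = 0 (J = -2*0 = 0)
L = -6
H(y) = 5*y**2 (H(y) = (y*5)*y = (5*y)*y = 5*y**2)
H(L)*(-326) = (5*(-6)**2)*(-326) = (5*36)*(-326) = 180*(-326) = -58680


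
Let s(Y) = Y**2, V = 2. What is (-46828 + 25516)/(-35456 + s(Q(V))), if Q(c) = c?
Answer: 5328/8863 ≈ 0.60115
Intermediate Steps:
(-46828 + 25516)/(-35456 + s(Q(V))) = (-46828 + 25516)/(-35456 + 2**2) = -21312/(-35456 + 4) = -21312/(-35452) = -21312*(-1/35452) = 5328/8863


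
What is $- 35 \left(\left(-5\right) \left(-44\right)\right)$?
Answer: $-7700$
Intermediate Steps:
$- 35 \left(\left(-5\right) \left(-44\right)\right) = \left(-35\right) 220 = -7700$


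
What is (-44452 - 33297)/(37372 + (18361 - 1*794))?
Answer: -77749/54939 ≈ -1.4152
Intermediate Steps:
(-44452 - 33297)/(37372 + (18361 - 1*794)) = -77749/(37372 + (18361 - 794)) = -77749/(37372 + 17567) = -77749/54939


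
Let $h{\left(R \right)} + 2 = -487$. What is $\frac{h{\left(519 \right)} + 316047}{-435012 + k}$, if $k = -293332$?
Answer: $- \frac{157779}{364172} \approx -0.43325$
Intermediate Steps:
$h{\left(R \right)} = -489$ ($h{\left(R \right)} = -2 - 487 = -489$)
$\frac{h{\left(519 \right)} + 316047}{-435012 + k} = \frac{-489 + 316047}{-435012 - 293332} = \frac{315558}{-728344} = 315558 \left(- \frac{1}{728344}\right) = - \frac{157779}{364172}$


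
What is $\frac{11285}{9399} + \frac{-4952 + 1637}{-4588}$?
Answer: $\frac{82933265}{43122612} \approx 1.9232$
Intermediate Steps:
$\frac{11285}{9399} + \frac{-4952 + 1637}{-4588} = 11285 \cdot \frac{1}{9399} - - \frac{3315}{4588} = \frac{11285}{9399} + \frac{3315}{4588} = \frac{82933265}{43122612}$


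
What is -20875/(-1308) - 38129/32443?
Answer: 627374893/42435444 ≈ 14.784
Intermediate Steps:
-20875/(-1308) - 38129/32443 = -20875*(-1/1308) - 38129*1/32443 = 20875/1308 - 38129/32443 = 627374893/42435444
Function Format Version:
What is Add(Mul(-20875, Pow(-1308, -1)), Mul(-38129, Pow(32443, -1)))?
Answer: Rational(627374893, 42435444) ≈ 14.784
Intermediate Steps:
Add(Mul(-20875, Pow(-1308, -1)), Mul(-38129, Pow(32443, -1))) = Add(Mul(-20875, Rational(-1, 1308)), Mul(-38129, Rational(1, 32443))) = Add(Rational(20875, 1308), Rational(-38129, 32443)) = Rational(627374893, 42435444)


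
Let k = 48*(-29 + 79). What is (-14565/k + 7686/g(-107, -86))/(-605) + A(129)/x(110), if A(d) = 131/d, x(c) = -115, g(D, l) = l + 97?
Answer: -3644905153/3159261600 ≈ -1.1537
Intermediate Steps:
g(D, l) = 97 + l
k = 2400 (k = 48*50 = 2400)
(-14565/k + 7686/g(-107, -86))/(-605) + A(129)/x(110) = (-14565/2400 + 7686/(97 - 86))/(-605) + (131/129)/(-115) = (-14565*1/2400 + 7686/11)*(-1/605) + (131*(1/129))*(-1/115) = (-971/160 + 7686*(1/11))*(-1/605) + (131/129)*(-1/115) = (-971/160 + 7686/11)*(-1/605) - 131/14835 = (1219079/1760)*(-1/605) - 131/14835 = -1219079/1064800 - 131/14835 = -3644905153/3159261600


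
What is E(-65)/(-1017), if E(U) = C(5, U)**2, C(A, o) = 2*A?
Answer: -100/1017 ≈ -0.098328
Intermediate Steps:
E(U) = 100 (E(U) = (2*5)**2 = 10**2 = 100)
E(-65)/(-1017) = 100/(-1017) = 100*(-1/1017) = -100/1017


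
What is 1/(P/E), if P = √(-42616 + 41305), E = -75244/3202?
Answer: 37622*I*√1311/2098911 ≈ 0.64901*I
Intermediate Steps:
E = -37622/1601 (E = -75244*1/3202 = -37622/1601 ≈ -23.499)
P = I*√1311 (P = √(-1311) = I*√1311 ≈ 36.208*I)
1/(P/E) = 1/((I*√1311)/(-37622/1601)) = 1/((I*√1311)*(-1601/37622)) = 1/(-1601*I*√1311/37622) = 37622*I*√1311/2098911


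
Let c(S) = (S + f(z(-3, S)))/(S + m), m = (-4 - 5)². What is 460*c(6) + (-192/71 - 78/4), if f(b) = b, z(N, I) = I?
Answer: 169843/4118 ≈ 41.244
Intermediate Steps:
m = 81 (m = (-9)² = 81)
c(S) = 2*S/(81 + S) (c(S) = (S + S)/(S + 81) = (2*S)/(81 + S) = 2*S/(81 + S))
460*c(6) + (-192/71 - 78/4) = 460*(2*6/(81 + 6)) + (-192/71 - 78/4) = 460*(2*6/87) + (-192*1/71 - 78*¼) = 460*(2*6*(1/87)) + (-192/71 - 39/2) = 460*(4/29) - 3153/142 = 1840/29 - 3153/142 = 169843/4118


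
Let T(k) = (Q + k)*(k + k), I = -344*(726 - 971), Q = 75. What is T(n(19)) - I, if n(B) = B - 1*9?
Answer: -82580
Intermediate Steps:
n(B) = -9 + B (n(B) = B - 9 = -9 + B)
I = 84280 (I = -344*(-245) = 84280)
T(k) = 2*k*(75 + k) (T(k) = (75 + k)*(k + k) = (75 + k)*(2*k) = 2*k*(75 + k))
T(n(19)) - I = 2*(-9 + 19)*(75 + (-9 + 19)) - 1*84280 = 2*10*(75 + 10) - 84280 = 2*10*85 - 84280 = 1700 - 84280 = -82580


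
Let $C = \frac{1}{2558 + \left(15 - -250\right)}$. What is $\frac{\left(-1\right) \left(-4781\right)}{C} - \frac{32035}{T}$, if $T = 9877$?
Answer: $\frac{133307496116}{9877} \approx 1.3497 \cdot 10^{7}$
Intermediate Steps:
$C = \frac{1}{2823}$ ($C = \frac{1}{2558 + \left(15 + 250\right)} = \frac{1}{2558 + 265} = \frac{1}{2823} \approx 0.00035423$)
$\frac{\left(-1\right) \left(-4781\right)}{C} - \frac{32035}{T} = \left(-1\right) \left(-4781\right) \frac{1}{\frac{1}{2823}} - \frac{32035}{9877} = 4781 \cdot 2823 - \frac{32035}{9877} = 13496763 - \frac{32035}{9877} = \frac{133307496116}{9877}$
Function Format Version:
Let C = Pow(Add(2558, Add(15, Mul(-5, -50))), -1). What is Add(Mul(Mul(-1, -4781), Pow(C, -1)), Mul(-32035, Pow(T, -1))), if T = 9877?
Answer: Rational(133307496116, 9877) ≈ 1.3497e+7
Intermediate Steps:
C = Rational(1, 2823) (C = Pow(Add(2558, Add(15, 250)), -1) = Pow(Add(2558, 265), -1) = Pow(2823, -1) = Rational(1, 2823) ≈ 0.00035423)
Add(Mul(Mul(-1, -4781), Pow(C, -1)), Mul(-32035, Pow(T, -1))) = Add(Mul(Mul(-1, -4781), Pow(Rational(1, 2823), -1)), Mul(-32035, Pow(9877, -1))) = Add(Mul(4781, 2823), Mul(-32035, Rational(1, 9877))) = Add(13496763, Rational(-32035, 9877)) = Rational(133307496116, 9877)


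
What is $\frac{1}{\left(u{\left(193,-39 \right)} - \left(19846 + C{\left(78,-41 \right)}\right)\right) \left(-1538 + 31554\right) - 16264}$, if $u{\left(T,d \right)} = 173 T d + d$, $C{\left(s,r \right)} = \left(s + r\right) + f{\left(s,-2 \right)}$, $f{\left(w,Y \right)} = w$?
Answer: $- \frac{1}{39686301000} \approx -2.5198 \cdot 10^{-11}$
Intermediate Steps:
$C{\left(s,r \right)} = r + 2 s$ ($C{\left(s,r \right)} = \left(s + r\right) + s = \left(r + s\right) + s = r + 2 s$)
$u{\left(T,d \right)} = d + 173 T d$ ($u{\left(T,d \right)} = 173 T d + d = d + 173 T d$)
$\frac{1}{\left(u{\left(193,-39 \right)} - \left(19846 + C{\left(78,-41 \right)}\right)\right) \left(-1538 + 31554\right) - 16264} = \frac{1}{\left(- 39 \left(1 + 173 \cdot 193\right) - \left(19805 + 156\right)\right) \left(-1538 + 31554\right) - 16264} = \frac{1}{\left(- 39 \left(1 + 33389\right) - 19961\right) 30016 - 16264} = \frac{1}{\left(\left(-39\right) 33390 - 19961\right) 30016 - 16264} = \frac{1}{\left(-1302210 - 19961\right) 30016 - 16264} = \frac{1}{\left(-1322171\right) 30016 - 16264} = \frac{1}{-39686284736 - 16264} = \frac{1}{-39686301000} = - \frac{1}{39686301000}$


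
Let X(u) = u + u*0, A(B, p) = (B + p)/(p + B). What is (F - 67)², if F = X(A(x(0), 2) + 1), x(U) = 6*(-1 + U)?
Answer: 4225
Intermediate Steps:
x(U) = -6 + 6*U
A(B, p) = 1 (A(B, p) = (B + p)/(B + p) = 1)
X(u) = u (X(u) = u + 0 = u)
F = 2 (F = 1 + 1 = 2)
(F - 67)² = (2 - 67)² = (-65)² = 4225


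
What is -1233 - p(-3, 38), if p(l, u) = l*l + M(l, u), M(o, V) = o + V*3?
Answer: -1353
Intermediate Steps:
M(o, V) = o + 3*V
p(l, u) = l + l² + 3*u (p(l, u) = l*l + (l + 3*u) = l² + (l + 3*u) = l + l² + 3*u)
-1233 - p(-3, 38) = -1233 - (-3 + (-3)² + 3*38) = -1233 - (-3 + 9 + 114) = -1233 - 1*120 = -1233 - 120 = -1353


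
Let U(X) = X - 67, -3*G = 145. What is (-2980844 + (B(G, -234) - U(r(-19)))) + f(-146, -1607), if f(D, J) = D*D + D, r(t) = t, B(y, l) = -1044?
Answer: -2960632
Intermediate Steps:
G = -145/3 (G = -⅓*145 = -145/3 ≈ -48.333)
f(D, J) = D + D² (f(D, J) = D² + D = D + D²)
U(X) = -67 + X
(-2980844 + (B(G, -234) - U(r(-19)))) + f(-146, -1607) = (-2980844 + (-1044 - (-67 - 19))) - 146*(1 - 146) = (-2980844 + (-1044 - 1*(-86))) - 146*(-145) = (-2980844 + (-1044 + 86)) + 21170 = (-2980844 - 958) + 21170 = -2981802 + 21170 = -2960632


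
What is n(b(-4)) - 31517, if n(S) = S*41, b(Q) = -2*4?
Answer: -31845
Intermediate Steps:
b(Q) = -8
n(S) = 41*S
n(b(-4)) - 31517 = 41*(-8) - 31517 = -328 - 31517 = -31845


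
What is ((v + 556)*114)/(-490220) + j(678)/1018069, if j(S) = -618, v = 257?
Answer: -47329813509/249538892590 ≈ -0.18967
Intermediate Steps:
((v + 556)*114)/(-490220) + j(678)/1018069 = ((257 + 556)*114)/(-490220) - 618/1018069 = (813*114)*(-1/490220) - 618*1/1018069 = 92682*(-1/490220) - 618/1018069 = -46341/245110 - 618/1018069 = -47329813509/249538892590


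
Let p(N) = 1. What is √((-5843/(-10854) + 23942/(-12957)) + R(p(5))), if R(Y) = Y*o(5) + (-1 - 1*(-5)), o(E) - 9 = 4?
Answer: √425694885798238/5208714 ≈ 3.9611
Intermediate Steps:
o(E) = 13 (o(E) = 9 + 4 = 13)
R(Y) = 4 + 13*Y (R(Y) = Y*13 + (-1 - 1*(-5)) = 13*Y + (-1 + 5) = 13*Y + 4 = 4 + 13*Y)
√((-5843/(-10854) + 23942/(-12957)) + R(p(5))) = √((-5843/(-10854) + 23942/(-12957)) + (4 + 13*1)) = √((-5843*(-1/10854) + 23942*(-1/12957)) + (4 + 13)) = √((5843/10854 - 23942/12957) + 17) = √(-61386239/46878426 + 17) = √(735547003/46878426) = √425694885798238/5208714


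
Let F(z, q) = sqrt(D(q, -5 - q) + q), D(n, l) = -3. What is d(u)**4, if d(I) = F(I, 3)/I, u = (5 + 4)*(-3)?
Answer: 0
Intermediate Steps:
F(z, q) = sqrt(-3 + q)
u = -27 (u = 9*(-3) = -27)
d(I) = 0 (d(I) = sqrt(-3 + 3)/I = sqrt(0)/I = 0/I = 0)
d(u)**4 = 0**4 = 0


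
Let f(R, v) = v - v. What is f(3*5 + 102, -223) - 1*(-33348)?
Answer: 33348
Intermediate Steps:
f(R, v) = 0
f(3*5 + 102, -223) - 1*(-33348) = 0 - 1*(-33348) = 0 + 33348 = 33348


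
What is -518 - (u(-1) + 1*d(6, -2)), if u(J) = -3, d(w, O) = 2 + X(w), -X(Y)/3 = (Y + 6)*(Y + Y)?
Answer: -85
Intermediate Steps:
X(Y) = -6*Y*(6 + Y) (X(Y) = -3*(Y + 6)*(Y + Y) = -3*(6 + Y)*2*Y = -6*Y*(6 + Y))
d(w, O) = 2 - 6*w*(6 + w)
-518 - (u(-1) + 1*d(6, -2)) = -518 - (-3 + 1*(2 - 6*6*(6 + 6))) = -518 - (-3 + 1*(2 - 6*6*12)) = -518 - (-3 + 1*(2 - 432)) = -518 - (-3 + 1*(-430)) = -518 - (-3 - 430) = -518 - 1*(-433) = -518 + 433 = -85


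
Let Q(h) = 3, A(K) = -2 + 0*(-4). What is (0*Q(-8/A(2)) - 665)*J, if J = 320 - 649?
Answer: 218785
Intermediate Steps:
A(K) = -2 (A(K) = -2 + 0 = -2)
J = -329
(0*Q(-8/A(2)) - 665)*J = (0*3 - 665)*(-329) = (0 - 665)*(-329) = -665*(-329) = 218785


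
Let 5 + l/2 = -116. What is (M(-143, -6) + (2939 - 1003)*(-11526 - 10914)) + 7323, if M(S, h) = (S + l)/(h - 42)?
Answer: -2084952431/48 ≈ -4.3436e+7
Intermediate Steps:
l = -242 (l = -10 + 2*(-116) = -10 - 232 = -242)
M(S, h) = (-242 + S)/(-42 + h) (M(S, h) = (S - 242)/(h - 42) = (-242 + S)/(-42 + h))
(M(-143, -6) + (2939 - 1003)*(-11526 - 10914)) + 7323 = ((-242 - 143)/(-42 - 6) + (2939 - 1003)*(-11526 - 10914)) + 7323 = (-385/(-48) + 1936*(-22440)) + 7323 = (-1/48*(-385) - 43443840) + 7323 = (385/48 - 43443840) + 7323 = -2085303935/48 + 7323 = -2084952431/48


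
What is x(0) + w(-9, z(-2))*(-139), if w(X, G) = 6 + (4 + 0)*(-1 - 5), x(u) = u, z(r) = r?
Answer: 2502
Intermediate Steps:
w(X, G) = -18 (w(X, G) = 6 + 4*(-6) = 6 - 24 = -18)
x(0) + w(-9, z(-2))*(-139) = 0 - 18*(-139) = 0 + 2502 = 2502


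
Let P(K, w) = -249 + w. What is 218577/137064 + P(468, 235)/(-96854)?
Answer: 3528662609/2212532776 ≈ 1.5949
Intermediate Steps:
218577/137064 + P(468, 235)/(-96854) = 218577/137064 + (-249 + 235)/(-96854) = 218577*(1/137064) - 14*(-1/96854) = 72859/45688 + 7/48427 = 3528662609/2212532776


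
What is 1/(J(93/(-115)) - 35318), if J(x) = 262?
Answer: -1/35056 ≈ -2.8526e-5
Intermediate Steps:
1/(J(93/(-115)) - 35318) = 1/(262 - 35318) = 1/(-35056) = -1/35056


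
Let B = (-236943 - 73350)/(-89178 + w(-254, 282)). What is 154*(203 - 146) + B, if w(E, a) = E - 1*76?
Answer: 262003839/29836 ≈ 8781.5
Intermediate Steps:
w(E, a) = -76 + E (w(E, a) = E - 76 = -76 + E)
B = 103431/29836 (B = (-236943 - 73350)/(-89178 + (-76 - 254)) = -310293/(-89178 - 330) = -310293/(-89508) = -310293*(-1/89508) = 103431/29836 ≈ 3.4667)
154*(203 - 146) + B = 154*(203 - 146) + 103431/29836 = 154*57 + 103431/29836 = 8778 + 103431/29836 = 262003839/29836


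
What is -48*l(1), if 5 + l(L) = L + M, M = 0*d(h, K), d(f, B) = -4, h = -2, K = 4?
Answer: 192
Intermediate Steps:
M = 0 (M = 0*(-4) = 0)
l(L) = -5 + L (l(L) = -5 + (L + 0) = -5 + L)
-48*l(1) = -48*(-5 + 1) = -48*(-4) = 192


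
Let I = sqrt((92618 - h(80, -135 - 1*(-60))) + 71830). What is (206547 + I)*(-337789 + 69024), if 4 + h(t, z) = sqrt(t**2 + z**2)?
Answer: -55512604455 - 268765*sqrt(164452 - 5*sqrt(481)) ≈ -5.5622e+10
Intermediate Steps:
h(t, z) = -4 + sqrt(t**2 + z**2)
I = sqrt(164452 - 5*sqrt(481)) (I = sqrt((92618 - (-4 + sqrt(80**2 + (-135 - 1*(-60))**2))) + 71830) = sqrt((92618 - (-4 + sqrt(6400 + (-135 + 60)**2))) + 71830) = sqrt((92618 - (-4 + sqrt(6400 + (-75)**2))) + 71830) = sqrt((92618 - (-4 + sqrt(6400 + 5625))) + 71830) = sqrt((92618 - (-4 + sqrt(12025))) + 71830) = sqrt((92618 - (-4 + 5*sqrt(481))) + 71830) = sqrt((92618 + (4 - 5*sqrt(481))) + 71830) = sqrt((92622 - 5*sqrt(481)) + 71830) = sqrt(164452 - 5*sqrt(481)) ≈ 405.39)
(206547 + I)*(-337789 + 69024) = (206547 + sqrt(164452 - 5*sqrt(481)))*(-337789 + 69024) = (206547 + sqrt(164452 - 5*sqrt(481)))*(-268765) = -55512604455 - 268765*sqrt(164452 - 5*sqrt(481))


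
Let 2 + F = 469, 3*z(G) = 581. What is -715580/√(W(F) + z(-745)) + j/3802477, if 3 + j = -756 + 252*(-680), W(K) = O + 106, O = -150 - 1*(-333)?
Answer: -172119/3802477 - 178895*√1086/181 ≈ -32571.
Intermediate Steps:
O = 183 (O = -150 + 333 = 183)
z(G) = 581/3 (z(G) = (⅓)*581 = 581/3)
F = 467 (F = -2 + 469 = 467)
W(K) = 289 (W(K) = 183 + 106 = 289)
j = -172119 (j = -3 + (-756 + 252*(-680)) = -3 + (-756 - 171360) = -3 - 172116 = -172119)
-715580/√(W(F) + z(-745)) + j/3802477 = -715580/√(289 + 581/3) - 172119/3802477 = -715580*√1086/724 - 172119*1/3802477 = -715580*√1086/724 - 172119/3802477 = -178895*√1086/181 - 172119/3802477 = -172119/3802477 - 178895*√1086/181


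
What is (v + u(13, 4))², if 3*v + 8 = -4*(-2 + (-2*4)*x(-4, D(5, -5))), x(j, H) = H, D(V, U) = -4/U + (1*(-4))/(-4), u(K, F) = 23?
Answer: 44521/25 ≈ 1780.8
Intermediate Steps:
D(V, U) = 1 - 4/U (D(V, U) = -4/U - 4*(-¼) = -4/U + 1 = 1 - 4/U)
v = 96/5 (v = -8/3 + (-4*(-2 + (-2*4)*((-4 - 5)/(-5))))/3 = -8/3 + (-4*(-2 - (-8)*(-9)/5))/3 = -8/3 + (-4*(-2 - 8*9/5))/3 = -8/3 + (-4*(-2 - 72/5))/3 = -8/3 + (-4*(-82/5))/3 = -8/3 + (⅓)*(328/5) = -8/3 + 328/15 = 96/5 ≈ 19.200)
(v + u(13, 4))² = (96/5 + 23)² = (211/5)² = 44521/25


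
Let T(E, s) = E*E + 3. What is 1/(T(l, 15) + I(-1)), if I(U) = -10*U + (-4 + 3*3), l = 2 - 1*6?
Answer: 1/34 ≈ 0.029412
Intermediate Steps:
l = -4 (l = 2 - 6 = -4)
T(E, s) = 3 + E² (T(E, s) = E² + 3 = 3 + E²)
I(U) = 5 - 10*U (I(U) = -10*U + (-4 + 9) = -10*U + 5 = 5 - 10*U)
1/(T(l, 15) + I(-1)) = 1/((3 + (-4)²) + (5 - 10*(-1))) = 1/((3 + 16) + (5 + 10)) = 1/(19 + 15) = 1/34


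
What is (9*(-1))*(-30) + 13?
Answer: 283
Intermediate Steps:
(9*(-1))*(-30) + 13 = -9*(-30) + 13 = 270 + 13 = 283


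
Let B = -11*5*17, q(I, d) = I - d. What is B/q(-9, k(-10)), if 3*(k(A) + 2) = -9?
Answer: 935/4 ≈ 233.75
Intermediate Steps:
k(A) = -5 (k(A) = -2 + (⅓)*(-9) = -2 - 3 = -5)
B = -935 (B = -55*17 = -935)
B/q(-9, k(-10)) = -935/(-9 - 1*(-5)) = -935/(-9 + 5) = -935/(-4) = -935*(-¼) = 935/4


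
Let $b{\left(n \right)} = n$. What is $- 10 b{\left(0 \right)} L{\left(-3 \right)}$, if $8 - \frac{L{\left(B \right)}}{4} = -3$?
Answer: $0$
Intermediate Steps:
$L{\left(B \right)} = 44$ ($L{\left(B \right)} = 32 - -12 = 32 + 12 = 44$)
$- 10 b{\left(0 \right)} L{\left(-3 \right)} = \left(-10\right) 0 \cdot 44 = 0 \cdot 44 = 0$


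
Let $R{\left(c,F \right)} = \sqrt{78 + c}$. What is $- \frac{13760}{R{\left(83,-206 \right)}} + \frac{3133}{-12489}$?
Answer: $- \frac{3133}{12489} - \frac{13760 \sqrt{161}}{161} \approx -1084.7$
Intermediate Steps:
$- \frac{13760}{R{\left(83,-206 \right)}} + \frac{3133}{-12489} = - \frac{13760}{\sqrt{78 + 83}} + \frac{3133}{-12489} = - \frac{13760}{\sqrt{161}} + 3133 \left(- \frac{1}{12489}\right) = - 13760 \frac{\sqrt{161}}{161} - \frac{3133}{12489} = - \frac{13760 \sqrt{161}}{161} - \frac{3133}{12489} = - \frac{3133}{12489} - \frac{13760 \sqrt{161}}{161}$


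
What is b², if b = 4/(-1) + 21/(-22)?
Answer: 11881/484 ≈ 24.548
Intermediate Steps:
b = -109/22 (b = 4*(-1) + 21*(-1/22) = -4 - 21/22 = -109/22 ≈ -4.9545)
b² = (-109/22)² = 11881/484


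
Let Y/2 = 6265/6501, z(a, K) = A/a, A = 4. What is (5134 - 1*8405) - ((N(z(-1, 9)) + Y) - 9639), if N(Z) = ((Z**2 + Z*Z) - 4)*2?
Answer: 41021782/6501 ≈ 6310.1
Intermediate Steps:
z(a, K) = 4/a
Y = 12530/6501 (Y = 2*(6265/6501) = 12530/6501 ≈ 1.9274)
N(Z) = -8 + 4*Z**2 (N(Z) = ((Z**2 + Z**2) - 4)*2 = (2*Z**2 - 4)*2 = (-4 + 2*Z**2)*2 = -8 + 4*Z**2)
(5134 - 1*8405) - ((N(z(-1, 9)) + Y) - 9639) = (5134 - 1*8405) - (((-8 + 4*(4/(-1))**2) + 12530/6501) - 9639) = (5134 - 8405) - (((-8 + 4*(4*(-1))**2) + 12530/6501) - 9639) = -3271 - (((-8 + 4*(-4)**2) + 12530/6501) - 9639) = -3271 - (((-8 + 4*16) + 12530/6501) - 9639) = -3271 - (((-8 + 64) + 12530/6501) - 9639) = -3271 - ((56 + 12530/6501) - 9639) = -3271 - (376586/6501 - 9639) = -3271 - 1*(-62286553/6501) = -3271 + 62286553/6501 = 41021782/6501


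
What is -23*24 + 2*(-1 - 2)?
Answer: -558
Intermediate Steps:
-23*24 + 2*(-1 - 2) = -552 + 2*(-3) = -552 - 6 = -558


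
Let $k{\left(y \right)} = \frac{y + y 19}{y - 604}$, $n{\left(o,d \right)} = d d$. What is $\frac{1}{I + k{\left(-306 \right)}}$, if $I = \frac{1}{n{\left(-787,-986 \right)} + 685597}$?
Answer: $\frac{150859163}{1014569407} \approx 0.14869$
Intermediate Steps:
$n{\left(o,d \right)} = d^{2}$
$I = \frac{1}{1657793}$ ($I = \frac{1}{\left(-986\right)^{2} + 685597} = \frac{1}{972196 + 685597} = \frac{1}{1657793} \approx 6.0321 \cdot 10^{-7}$)
$k{\left(y \right)} = \frac{20 y}{-604 + y}$ ($k{\left(y \right)} = \frac{y + 19 y}{y - 604} = \frac{20 y}{-604 + y}$)
$\frac{1}{I + k{\left(-306 \right)}} = \frac{1}{\frac{1}{1657793} + 20 \left(-306\right) \frac{1}{-604 - 306}} = \frac{1}{\frac{1}{1657793} + 20 \left(-306\right) \frac{1}{-910}} = \frac{1}{\frac{1}{1657793} + 20 \left(-306\right) \left(- \frac{1}{910}\right)} = \frac{1}{\frac{1}{1657793} + \frac{612}{91}} = \frac{1}{\frac{1014569407}{150859163}} = \frac{150859163}{1014569407}$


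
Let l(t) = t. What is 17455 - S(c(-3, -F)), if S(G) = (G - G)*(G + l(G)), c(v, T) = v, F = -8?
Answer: 17455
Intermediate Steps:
S(G) = 0 (S(G) = (G - G)*(G + G) = 0*(2*G) = 0)
17455 - S(c(-3, -F)) = 17455 - 1*0 = 17455 + 0 = 17455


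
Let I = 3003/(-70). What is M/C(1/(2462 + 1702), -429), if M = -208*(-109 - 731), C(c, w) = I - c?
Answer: -3637670400/893183 ≈ -4072.7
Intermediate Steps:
I = -429/10 (I = 3003*(-1/70) = -429/10 ≈ -42.900)
C(c, w) = -429/10 - c
M = 174720 (M = -208*(-840) = 174720)
M/C(1/(2462 + 1702), -429) = 174720/(-429/10 - 1/(2462 + 1702)) = 174720/(-429/10 - 1/4164) = 174720/(-893183/20820) = 174720*(-20820/893183) = -3637670400/893183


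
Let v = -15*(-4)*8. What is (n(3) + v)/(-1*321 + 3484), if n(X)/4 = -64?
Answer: 224/3163 ≈ 0.070819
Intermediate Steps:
n(X) = -256 (n(X) = 4*(-64) = -256)
v = 480 (v = 60*8 = 480)
(n(3) + v)/(-1*321 + 3484) = (-256 + 480)/(-1*321 + 3484) = 224/(-321 + 3484) = 224/3163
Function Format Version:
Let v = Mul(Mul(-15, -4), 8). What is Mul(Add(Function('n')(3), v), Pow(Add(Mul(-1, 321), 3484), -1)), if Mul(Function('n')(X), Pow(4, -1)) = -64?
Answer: Rational(224, 3163) ≈ 0.070819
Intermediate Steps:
Function('n')(X) = -256 (Function('n')(X) = Mul(4, -64) = -256)
v = 480 (v = Mul(60, 8) = 480)
Mul(Add(Function('n')(3), v), Pow(Add(Mul(-1, 321), 3484), -1)) = Mul(Add(-256, 480), Pow(Add(Mul(-1, 321), 3484), -1)) = Mul(224, Pow(Add(-321, 3484), -1)) = Mul(224, Pow(3163, -1)) = Mul(224, Rational(1, 3163)) = Rational(224, 3163)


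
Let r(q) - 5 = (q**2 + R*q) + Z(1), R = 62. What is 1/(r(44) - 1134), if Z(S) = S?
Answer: 1/3536 ≈ 0.00028281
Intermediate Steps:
r(q) = 6 + q**2 + 62*q (r(q) = 5 + ((q**2 + 62*q) + 1) = 5 + (1 + q**2 + 62*q) = 6 + q**2 + 62*q)
1/(r(44) - 1134) = 1/((6 + 44**2 + 62*44) - 1134) = 1/((6 + 1936 + 2728) - 1134) = 1/(4670 - 1134) = 1/3536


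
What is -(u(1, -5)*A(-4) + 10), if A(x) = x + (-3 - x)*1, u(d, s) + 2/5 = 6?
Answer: 34/5 ≈ 6.8000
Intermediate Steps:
u(d, s) = 28/5 (u(d, s) = -⅖ + 6 = 28/5)
A(x) = -3 (A(x) = x + (-3 - x) = -3)
-(u(1, -5)*A(-4) + 10) = -((28/5)*(-3) + 10) = -(-84/5 + 10) = -1*(-34/5) = 34/5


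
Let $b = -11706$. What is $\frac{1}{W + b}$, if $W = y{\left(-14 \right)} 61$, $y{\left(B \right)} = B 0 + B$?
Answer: $- \frac{1}{12560} \approx -7.9618 \cdot 10^{-5}$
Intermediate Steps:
$y{\left(B \right)} = B$ ($y{\left(B \right)} = 0 + B = B$)
$W = -854$ ($W = \left(-14\right) 61 = -854$)
$\frac{1}{W + b} = \frac{1}{-854 - 11706} = \frac{1}{-12560} = - \frac{1}{12560}$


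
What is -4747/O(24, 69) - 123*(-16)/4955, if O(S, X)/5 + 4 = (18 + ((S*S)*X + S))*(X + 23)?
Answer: 7198781867/18136826140 ≈ 0.39691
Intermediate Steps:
O(S, X) = -20 + 5*(23 + X)*(18 + S + X*S²) (O(S, X) = -20 + 5*((18 + ((S*S)*X + S))*(X + 23)) = -20 + 5*((18 + (S²*X + S))*(23 + X)) = -20 + 5*((18 + (X*S² + S))*(23 + X)) = -20 + 5*((18 + (S + X*S²))*(23 + X)) = -20 + 5*((18 + S + X*S²)*(23 + X)) = -20 + 5*((23 + X)*(18 + S + X*S²)) = -20 + 5*(23 + X)*(18 + S + X*S²))
-4747/O(24, 69) - 123*(-16)/4955 = -4747/(2050 + 90*69 + 115*24 + 5*24*69 + 5*24²*69² + 115*69*24²) - 123*(-16)/4955 = -4747/(2050 + 6210 + 2760 + 8280 + 5*576*4761 + 115*69*576) + 1968*(1/4955) = -4747/(2050 + 6210 + 2760 + 8280 + 13711680 + 4570560) + 1968/4955 = -4747/18301540 + 1968/4955 = 7198781867/18136826140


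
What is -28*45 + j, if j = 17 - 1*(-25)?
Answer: -1218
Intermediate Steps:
j = 42 (j = 17 + 25 = 42)
-28*45 + j = -28*45 + 42 = -1260 + 42 = -1218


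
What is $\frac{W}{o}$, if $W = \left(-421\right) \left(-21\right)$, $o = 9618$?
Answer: $\frac{421}{458} \approx 0.91921$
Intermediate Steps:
$W = 8841$
$\frac{W}{o} = \frac{8841}{9618} = 8841 \cdot \frac{1}{9618} = \frac{421}{458}$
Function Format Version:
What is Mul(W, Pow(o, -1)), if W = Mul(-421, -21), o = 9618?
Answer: Rational(421, 458) ≈ 0.91921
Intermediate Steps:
W = 8841
Mul(W, Pow(o, -1)) = Mul(8841, Pow(9618, -1)) = Mul(8841, Rational(1, 9618)) = Rational(421, 458)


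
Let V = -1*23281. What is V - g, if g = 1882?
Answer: -25163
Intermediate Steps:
V = -23281
V - g = -23281 - 1*1882 = -23281 - 1882 = -25163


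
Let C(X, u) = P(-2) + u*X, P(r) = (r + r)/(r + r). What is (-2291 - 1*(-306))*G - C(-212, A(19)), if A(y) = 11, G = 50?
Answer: -96919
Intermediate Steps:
P(r) = 1 (P(r) = (2*r)/((2*r)) = (2*r)*(1/(2*r)) = 1)
C(X, u) = 1 + X*u (C(X, u) = 1 + u*X = 1 + X*u)
(-2291 - 1*(-306))*G - C(-212, A(19)) = (-2291 - 1*(-306))*50 - (1 - 212*11) = (-2291 + 306)*50 - (1 - 2332) = -1985*50 - 1*(-2331) = -99250 + 2331 = -96919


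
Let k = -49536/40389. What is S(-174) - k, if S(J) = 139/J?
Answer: 1001731/2342562 ≈ 0.42762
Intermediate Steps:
k = -16512/13463 (k = -49536*1/40389 = -16512/13463 ≈ -1.2265)
S(-174) - k = 139/(-174) - 1*(-16512/13463) = 139*(-1/174) + 16512/13463 = -139/174 + 16512/13463 = 1001731/2342562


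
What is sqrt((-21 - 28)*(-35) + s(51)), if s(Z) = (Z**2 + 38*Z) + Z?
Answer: sqrt(6305) ≈ 79.404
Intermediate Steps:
s(Z) = Z**2 + 39*Z
sqrt((-21 - 28)*(-35) + s(51)) = sqrt((-21 - 28)*(-35) + 51*(39 + 51)) = sqrt(-49*(-35) + 51*90) = sqrt(1715 + 4590) = sqrt(6305)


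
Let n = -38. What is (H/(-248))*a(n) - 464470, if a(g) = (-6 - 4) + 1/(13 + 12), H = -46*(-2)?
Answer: -719922773/1550 ≈ -4.6447e+5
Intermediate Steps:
H = 92
a(g) = -249/25 (a(g) = -10 + 1/25 = -249/25)
(H/(-248))*a(n) - 464470 = (92/(-248))*(-249/25) - 464470 = (92*(-1/248))*(-249/25) - 464470 = -23/62*(-249/25) - 464470 = 5727/1550 - 464470 = -719922773/1550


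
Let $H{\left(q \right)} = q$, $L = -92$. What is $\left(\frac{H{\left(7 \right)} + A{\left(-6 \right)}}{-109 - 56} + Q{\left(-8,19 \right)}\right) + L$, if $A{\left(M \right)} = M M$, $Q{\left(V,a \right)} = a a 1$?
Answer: $\frac{44342}{165} \approx 268.74$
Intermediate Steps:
$Q{\left(V,a \right)} = a^{2}$ ($Q{\left(V,a \right)} = a^{2} \cdot 1 = a^{2}$)
$A{\left(M \right)} = M^{2}$
$\left(\frac{H{\left(7 \right)} + A{\left(-6 \right)}}{-109 - 56} + Q{\left(-8,19 \right)}\right) + L = \left(\frac{7 + \left(-6\right)^{2}}{-109 - 56} + 19^{2}\right) - 92 = \left(\frac{7 + 36}{-165} + 361\right) - 92 = \left(43 \left(- \frac{1}{165}\right) + 361\right) - 92 = \left(- \frac{43}{165} + 361\right) - 92 = \frac{59522}{165} - 92 = \frac{44342}{165}$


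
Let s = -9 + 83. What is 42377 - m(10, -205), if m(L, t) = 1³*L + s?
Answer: 42293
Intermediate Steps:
s = 74
m(L, t) = 74 + L (m(L, t) = 1³*L + 74 = 1*L + 74 = L + 74 = 74 + L)
42377 - m(10, -205) = 42377 - (74 + 10) = 42377 - 1*84 = 42377 - 84 = 42293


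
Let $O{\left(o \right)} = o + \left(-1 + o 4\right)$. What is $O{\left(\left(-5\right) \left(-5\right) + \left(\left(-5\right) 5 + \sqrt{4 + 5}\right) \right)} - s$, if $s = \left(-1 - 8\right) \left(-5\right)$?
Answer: $-31$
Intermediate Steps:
$O{\left(o \right)} = -1 + 5 o$ ($O{\left(o \right)} = o + \left(-1 + 4 o\right) = -1 + 5 o$)
$s = 45$ ($s = \left(-9\right) \left(-5\right) = 45$)
$O{\left(\left(-5\right) \left(-5\right) + \left(\left(-5\right) 5 + \sqrt{4 + 5}\right) \right)} - s = \left(-1 + 5 \left(\left(-5\right) \left(-5\right) + \left(\left(-5\right) 5 + \sqrt{4 + 5}\right)\right)\right) - 45 = \left(-1 + 5 \left(25 - \left(25 - \sqrt{9}\right)\right)\right) - 45 = \left(-1 + 5 \left(25 + \left(-25 + 3\right)\right)\right) - 45 = \left(-1 + 5 \left(25 - 22\right)\right) - 45 = \left(-1 + 5 \cdot 3\right) - 45 = \left(-1 + 15\right) - 45 = 14 - 45 = -31$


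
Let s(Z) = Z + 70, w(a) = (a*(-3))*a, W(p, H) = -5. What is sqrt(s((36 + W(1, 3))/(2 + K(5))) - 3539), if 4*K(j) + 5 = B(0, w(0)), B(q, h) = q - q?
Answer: I*sqrt(30849)/3 ≈ 58.546*I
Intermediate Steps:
w(a) = -3*a**2 (w(a) = (-3*a)*a = -3*a**2)
B(q, h) = 0
K(j) = -5/4 (K(j) = -5/4 + (1/4)*0 = -5/4 + 0 = -5/4)
s(Z) = 70 + Z
sqrt(s((36 + W(1, 3))/(2 + K(5))) - 3539) = sqrt((70 + (36 - 5)/(2 - 5/4)) - 3539) = sqrt((70 + 31/(3/4)) - 3539) = sqrt((70 + 31*(4/3)) - 3539) = sqrt((70 + 124/3) - 3539) = sqrt(334/3 - 3539) = sqrt(-10283/3) = I*sqrt(30849)/3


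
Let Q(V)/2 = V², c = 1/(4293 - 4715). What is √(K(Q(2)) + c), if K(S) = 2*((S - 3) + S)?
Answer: 3*√514418/422 ≈ 5.0988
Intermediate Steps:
c = -1/422 (c = 1/(-422) = -1/422 ≈ -0.0023697)
Q(V) = 2*V²
K(S) = -6 + 4*S (K(S) = 2*((-3 + S) + S) = 2*(-3 + 2*S) = -6 + 4*S)
√(K(Q(2)) + c) = √((-6 + 4*(2*2²)) - 1/422) = √((-6 + 4*(2*4)) - 1/422) = √((-6 + 4*8) - 1/422) = √((-6 + 32) - 1/422) = √(26 - 1/422) = √(10971/422) = 3*√514418/422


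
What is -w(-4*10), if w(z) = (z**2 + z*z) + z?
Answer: -3160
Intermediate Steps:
w(z) = z + 2*z**2 (w(z) = (z**2 + z**2) + z = 2*z**2 + z = z + 2*z**2)
-w(-4*10) = -(-4*10)*(1 + 2*(-4*10)) = -(-40)*(1 + 2*(-40)) = -(-40)*(1 - 80) = -(-40)*(-79) = -1*3160 = -3160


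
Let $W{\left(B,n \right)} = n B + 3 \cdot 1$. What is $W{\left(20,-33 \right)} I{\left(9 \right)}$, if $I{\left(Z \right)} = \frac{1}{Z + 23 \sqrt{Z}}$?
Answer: $- \frac{219}{26} \approx -8.4231$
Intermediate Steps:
$W{\left(B,n \right)} = 3 + B n$ ($W{\left(B,n \right)} = B n + 3 = 3 + B n$)
$W{\left(20,-33 \right)} I{\left(9 \right)} = \frac{3 + 20 \left(-33\right)}{9 + 23 \sqrt{9}} = \frac{3 - 660}{9 + 23 \cdot 3} = - \frac{657}{9 + 69} = - \frac{657}{78} = \left(-657\right) \frac{1}{78} = - \frac{219}{26}$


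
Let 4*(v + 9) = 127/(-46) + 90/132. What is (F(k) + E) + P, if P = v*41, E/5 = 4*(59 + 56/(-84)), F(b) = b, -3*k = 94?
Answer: 1130945/1518 ≈ 745.02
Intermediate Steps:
k = -94/3 (k = -⅓*94 = -94/3 ≈ -31.333)
v = -4817/506 (v = -9 + (127/(-46) + 90/132)/4 = -9 + (127*(-1/46) + 90*(1/132))/4 = -9 + (-127/46 + 15/22)/4 = -9 + (¼)*(-526/253) = -9 - 263/506 = -4817/506 ≈ -9.5198)
E = 3500/3 (E = 5*(4*(59 + 56/(-84))) = 5*(4*(59 + 56*(-1/84))) = 5*(4*(59 - ⅔)) = 5*(4*(175/3)) = 5*(700/3) = 3500/3 ≈ 1166.7)
P = -197497/506 (P = -4817/506*41 = -197497/506 ≈ -390.31)
(F(k) + E) + P = (-94/3 + 3500/3) - 197497/506 = 3406/3 - 197497/506 = 1130945/1518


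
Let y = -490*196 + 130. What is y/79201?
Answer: -95910/79201 ≈ -1.2110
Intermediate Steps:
y = -95910 (y = -96040 + 130 = -95910)
y/79201 = -95910/79201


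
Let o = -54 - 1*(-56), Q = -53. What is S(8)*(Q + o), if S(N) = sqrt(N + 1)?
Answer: -153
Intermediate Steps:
o = 2 (o = -54 + 56 = 2)
S(N) = sqrt(1 + N)
S(8)*(Q + o) = sqrt(1 + 8)*(-53 + 2) = sqrt(9)*(-51) = 3*(-51) = -153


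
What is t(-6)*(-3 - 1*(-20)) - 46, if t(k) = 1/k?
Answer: -293/6 ≈ -48.833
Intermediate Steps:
t(k) = 1/k
t(-6)*(-3 - 1*(-20)) - 46 = (-3 - 1*(-20))/(-6) - 46 = -(-3 + 20)/6 - 46 = -1/6*17 - 46 = -17/6 - 46 = -293/6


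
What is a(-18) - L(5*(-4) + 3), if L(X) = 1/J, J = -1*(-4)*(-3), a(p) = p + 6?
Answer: -143/12 ≈ -11.917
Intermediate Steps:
a(p) = 6 + p
J = -12 (J = 4*(-3) = -12)
L(X) = -1/12 (L(X) = 1/(-12) = -1/12)
a(-18) - L(5*(-4) + 3) = (6 - 18) - 1*(-1/12) = -12 + 1/12 = -143/12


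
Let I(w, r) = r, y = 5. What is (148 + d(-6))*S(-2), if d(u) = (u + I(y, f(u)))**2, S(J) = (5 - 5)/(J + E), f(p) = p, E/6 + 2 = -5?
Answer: 0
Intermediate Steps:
E = -42 (E = -12 + 6*(-5) = -12 - 30 = -42)
S(J) = 0 (S(J) = (5 - 5)/(J - 42) = 0/(-42 + J) = 0)
d(u) = 4*u**2 (d(u) = (u + u)**2 = (2*u)**2 = 4*u**2)
(148 + d(-6))*S(-2) = (148 + 4*(-6)**2)*0 = (148 + 4*36)*0 = (148 + 144)*0 = 292*0 = 0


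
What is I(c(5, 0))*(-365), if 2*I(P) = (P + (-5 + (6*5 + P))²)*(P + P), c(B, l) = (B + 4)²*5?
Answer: -27392711625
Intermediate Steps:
c(B, l) = 5*(4 + B)² (c(B, l) = (4 + B)²*5 = 5*(4 + B)²)
I(P) = P*(P + (25 + P)²) (I(P) = ((P + (-5 + (6*5 + P))²)*(P + P))/2 = ((P + (-5 + (30 + P))²)*(2*P))/2 = ((P + (25 + P)²)*(2*P))/2 = (2*P*(P + (25 + P)²))/2 = P*(P + (25 + P)²))
I(c(5, 0))*(-365) = ((5*(4 + 5)²)*(5*(4 + 5)² + (25 + 5*(4 + 5)²)²))*(-365) = ((5*9²)*(5*9² + (25 + 5*9²)²))*(-365) = ((5*81)*(5*81 + (25 + 5*81)²))*(-365) = (405*(405 + (25 + 405)²))*(-365) = (405*(405 + 430²))*(-365) = (405*(405 + 184900))*(-365) = (405*185305)*(-365) = 75048525*(-365) = -27392711625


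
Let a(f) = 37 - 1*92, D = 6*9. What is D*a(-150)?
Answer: -2970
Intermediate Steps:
D = 54
a(f) = -55 (a(f) = 37 - 92 = -55)
D*a(-150) = 54*(-55) = -2970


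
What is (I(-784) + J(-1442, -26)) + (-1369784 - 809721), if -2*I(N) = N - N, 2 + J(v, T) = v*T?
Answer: -2142015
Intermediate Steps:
J(v, T) = -2 + T*v (J(v, T) = -2 + v*T = -2 + T*v)
I(N) = 0 (I(N) = -(N - N)/2 = -1/2*0 = 0)
(I(-784) + J(-1442, -26)) + (-1369784 - 809721) = (0 + (-2 - 26*(-1442))) + (-1369784 - 809721) = (0 + (-2 + 37492)) - 2179505 = (0 + 37490) - 2179505 = 37490 - 2179505 = -2142015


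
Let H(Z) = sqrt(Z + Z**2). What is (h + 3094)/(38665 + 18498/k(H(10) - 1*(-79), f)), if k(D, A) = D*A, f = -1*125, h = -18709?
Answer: -57834891716911875/143200499980615379 + 36105783750*sqrt(110)/143200499980615379 ≈ -0.40387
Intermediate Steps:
f = -125
k(D, A) = A*D
(h + 3094)/(38665 + 18498/k(H(10) - 1*(-79), f)) = (-18709 + 3094)/(38665 + 18498/((-125*(sqrt(10*(1 + 10)) - 1*(-79))))) = -15615/(38665 + 18498/((-125*(sqrt(10*11) + 79)))) = -15615/(38665 + 18498/((-125*(sqrt(110) + 79)))) = -15615/(38665 + 18498/((-125*(79 + sqrt(110))))) = -15615/(38665 + 18498/(-9875 - 125*sqrt(110)))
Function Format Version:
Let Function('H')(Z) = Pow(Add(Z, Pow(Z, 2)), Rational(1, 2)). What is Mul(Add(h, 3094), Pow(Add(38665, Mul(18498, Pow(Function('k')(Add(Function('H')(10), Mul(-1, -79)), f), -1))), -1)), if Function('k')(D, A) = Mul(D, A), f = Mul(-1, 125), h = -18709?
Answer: Add(Rational(-57834891716911875, 143200499980615379), Mul(Rational(36105783750, 143200499980615379), Pow(110, Rational(1, 2)))) ≈ -0.40387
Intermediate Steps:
f = -125
Function('k')(D, A) = Mul(A, D)
Mul(Add(h, 3094), Pow(Add(38665, Mul(18498, Pow(Function('k')(Add(Function('H')(10), Mul(-1, -79)), f), -1))), -1)) = Mul(Add(-18709, 3094), Pow(Add(38665, Mul(18498, Pow(Mul(-125, Add(Pow(Mul(10, Add(1, 10)), Rational(1, 2)), Mul(-1, -79))), -1))), -1)) = Mul(-15615, Pow(Add(38665, Mul(18498, Pow(Mul(-125, Add(Pow(Mul(10, 11), Rational(1, 2)), 79)), -1))), -1)) = Mul(-15615, Pow(Add(38665, Mul(18498, Pow(Mul(-125, Add(Pow(110, Rational(1, 2)), 79)), -1))), -1)) = Mul(-15615, Pow(Add(38665, Mul(18498, Pow(Mul(-125, Add(79, Pow(110, Rational(1, 2)))), -1))), -1)) = Mul(-15615, Pow(Add(38665, Mul(18498, Pow(Add(-9875, Mul(-125, Pow(110, Rational(1, 2)))), -1))), -1))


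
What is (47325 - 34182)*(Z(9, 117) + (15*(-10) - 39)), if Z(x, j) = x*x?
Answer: -1419444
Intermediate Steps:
Z(x, j) = x**2
(47325 - 34182)*(Z(9, 117) + (15*(-10) - 39)) = (47325 - 34182)*(9**2 + (15*(-10) - 39)) = 13143*(81 + (-150 - 39)) = 13143*(81 - 189) = 13143*(-108) = -1419444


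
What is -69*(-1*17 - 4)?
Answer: 1449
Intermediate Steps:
-69*(-1*17 - 4) = -69*(-17 - 4) = -69*(-21) = 1449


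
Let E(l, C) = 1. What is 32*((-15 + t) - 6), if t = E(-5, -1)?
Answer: -640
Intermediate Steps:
t = 1
32*((-15 + t) - 6) = 32*((-15 + 1) - 6) = 32*(-14 - 6) = 32*(-20) = -640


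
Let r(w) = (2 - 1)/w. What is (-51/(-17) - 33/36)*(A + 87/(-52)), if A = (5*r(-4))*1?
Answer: -475/78 ≈ -6.0897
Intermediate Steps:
r(w) = 1/w
A = -5/4 (A = (5/(-4))*1 = (5*(-¼))*1 = -5/4*1 = -5/4 ≈ -1.2500)
(-51/(-17) - 33/36)*(A + 87/(-52)) = (-51/(-17) - 33/36)*(-5/4 + 87/(-52)) = (-51*(-1/17) - 33*1/36)*(-5/4 + 87*(-1/52)) = (3 - 11/12)*(-5/4 - 87/52) = (25/12)*(-38/13) = -475/78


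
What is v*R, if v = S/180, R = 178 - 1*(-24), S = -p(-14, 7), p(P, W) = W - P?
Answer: -707/30 ≈ -23.567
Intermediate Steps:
S = -21 (S = -(7 - 1*(-14)) = -(7 + 14) = -1*21 = -21)
R = 202 (R = 178 + 24 = 202)
v = -7/60 (v = -21/180 = -21*1/180 = -7/60 ≈ -0.11667)
v*R = -7/60*202 = -707/30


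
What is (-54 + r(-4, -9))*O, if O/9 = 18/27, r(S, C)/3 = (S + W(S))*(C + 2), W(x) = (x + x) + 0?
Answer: 1188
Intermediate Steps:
W(x) = 2*x (W(x) = 2*x + 0 = 2*x)
r(S, C) = 9*S*(2 + C) (r(S, C) = 3*((S + 2*S)*(C + 2)) = 3*((3*S)*(2 + C)) = 3*(3*S*(2 + C)) = 9*S*(2 + C))
O = 6 (O = 9*(18/27) = 9*(18*(1/27)) = 9*(⅔) = 6)
(-54 + r(-4, -9))*O = (-54 + 9*(-4)*(2 - 9))*6 = (-54 + 9*(-4)*(-7))*6 = (-54 + 252)*6 = 198*6 = 1188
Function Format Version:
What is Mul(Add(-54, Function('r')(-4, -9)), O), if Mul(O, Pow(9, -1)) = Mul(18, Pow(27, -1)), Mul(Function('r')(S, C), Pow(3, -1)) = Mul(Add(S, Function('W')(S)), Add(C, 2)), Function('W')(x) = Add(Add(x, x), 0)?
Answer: 1188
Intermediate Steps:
Function('W')(x) = Mul(2, x) (Function('W')(x) = Add(Mul(2, x), 0) = Mul(2, x))
Function('r')(S, C) = Mul(9, S, Add(2, C)) (Function('r')(S, C) = Mul(3, Mul(Add(S, Mul(2, S)), Add(C, 2))) = Mul(3, Mul(Mul(3, S), Add(2, C))) = Mul(3, Mul(3, S, Add(2, C))) = Mul(9, S, Add(2, C)))
O = 6 (O = Mul(9, Mul(18, Pow(27, -1))) = Mul(9, Mul(18, Rational(1, 27))) = Mul(9, Rational(2, 3)) = 6)
Mul(Add(-54, Function('r')(-4, -9)), O) = Mul(Add(-54, Mul(9, -4, Add(2, -9))), 6) = Mul(Add(-54, Mul(9, -4, -7)), 6) = Mul(Add(-54, 252), 6) = Mul(198, 6) = 1188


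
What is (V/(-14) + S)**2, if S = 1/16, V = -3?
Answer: 961/12544 ≈ 0.076610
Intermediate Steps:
S = 1/16 ≈ 0.062500
(V/(-14) + S)**2 = (-3/(-14) + 1/16)**2 = (-3*(-1/14) + 1/16)**2 = (3/14 + 1/16)**2 = (31/112)**2 = 961/12544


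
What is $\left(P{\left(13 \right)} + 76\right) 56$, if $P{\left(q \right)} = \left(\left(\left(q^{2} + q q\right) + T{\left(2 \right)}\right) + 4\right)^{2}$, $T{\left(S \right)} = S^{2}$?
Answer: $6708352$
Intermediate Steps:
$P{\left(q \right)} = \left(8 + 2 q^{2}\right)^{2}$ ($P{\left(q \right)} = \left(\left(\left(q^{2} + q q\right) + 2^{2}\right) + 4\right)^{2} = \left(\left(\left(q^{2} + q^{2}\right) + 4\right) + 4\right)^{2} = \left(\left(2 q^{2} + 4\right) + 4\right)^{2} = \left(\left(4 + 2 q^{2}\right) + 4\right)^{2} = \left(8 + 2 q^{2}\right)^{2}$)
$\left(P{\left(13 \right)} + 76\right) 56 = \left(4 \left(4 + 13^{2}\right)^{2} + 76\right) 56 = \left(4 \left(4 + 169\right)^{2} + 76\right) 56 = \left(4 \cdot 173^{2} + 76\right) 56 = \left(4 \cdot 29929 + 76\right) 56 = \left(119716 + 76\right) 56 = 119792 \cdot 56 = 6708352$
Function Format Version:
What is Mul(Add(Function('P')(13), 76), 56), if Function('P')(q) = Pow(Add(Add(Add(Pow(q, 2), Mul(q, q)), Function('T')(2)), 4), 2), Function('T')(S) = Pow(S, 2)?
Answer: 6708352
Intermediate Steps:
Function('P')(q) = Pow(Add(8, Mul(2, Pow(q, 2))), 2) (Function('P')(q) = Pow(Add(Add(Add(Pow(q, 2), Mul(q, q)), Pow(2, 2)), 4), 2) = Pow(Add(Add(Add(Pow(q, 2), Pow(q, 2)), 4), 4), 2) = Pow(Add(Add(Mul(2, Pow(q, 2)), 4), 4), 2) = Pow(Add(Add(4, Mul(2, Pow(q, 2))), 4), 2) = Pow(Add(8, Mul(2, Pow(q, 2))), 2))
Mul(Add(Function('P')(13), 76), 56) = Mul(Add(Mul(4, Pow(Add(4, Pow(13, 2)), 2)), 76), 56) = Mul(Add(Mul(4, Pow(Add(4, 169), 2)), 76), 56) = Mul(Add(Mul(4, Pow(173, 2)), 76), 56) = Mul(Add(Mul(4, 29929), 76), 56) = Mul(Add(119716, 76), 56) = Mul(119792, 56) = 6708352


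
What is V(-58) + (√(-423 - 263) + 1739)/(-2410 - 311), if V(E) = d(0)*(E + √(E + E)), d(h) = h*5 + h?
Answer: -1739/2721 - 7*I*√14/2721 ≈ -0.6391 - 0.0096257*I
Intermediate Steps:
d(h) = 6*h (d(h) = 5*h + h = 6*h)
V(E) = 0 (V(E) = (6*0)*(E + √(E + E)) = 0*(E + √(2*E)) = 0*(E + √2*√E) = 0)
V(-58) + (√(-423 - 263) + 1739)/(-2410 - 311) = 0 + (√(-423 - 263) + 1739)/(-2410 - 311) = 0 + (√(-686) + 1739)/(-2721) = 0 + (7*I*√14 + 1739)*(-1/2721) = 0 + (1739 + 7*I*√14)*(-1/2721) = 0 + (-1739/2721 - 7*I*√14/2721) = -1739/2721 - 7*I*√14/2721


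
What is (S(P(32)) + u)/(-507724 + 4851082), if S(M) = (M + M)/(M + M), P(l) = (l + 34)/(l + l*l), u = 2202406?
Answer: 2202407/4343358 ≈ 0.50707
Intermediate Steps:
P(l) = (34 + l)/(l + l**2)
S(M) = 1 (S(M) = (2*M)/((2*M)) = (2*M)*(1/(2*M)) = 1)
(S(P(32)) + u)/(-507724 + 4851082) = (1 + 2202406)/(-507724 + 4851082) = 2202407/4343358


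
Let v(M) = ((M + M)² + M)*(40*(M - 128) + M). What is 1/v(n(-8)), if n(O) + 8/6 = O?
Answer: -27/50382416 ≈ -5.3590e-7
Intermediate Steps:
n(O) = -4/3 + O
v(M) = (-5120 + 41*M)*(M + 4*M²) (v(M) = ((2*M)² + M)*(40*(-128 + M) + M) = (4*M² + M)*((-5120 + 40*M) + M) = (M + 4*M²)*(-5120 + 41*M) = (-5120 + 41*M)*(M + 4*M²))
1/v(n(-8)) = 1/((-4/3 - 8)*(-5120 - 20439*(-4/3 - 8) + 164*(-4/3 - 8)²)) = 1/(-28*(-5120 - 20439*(-28/3) + 164*(-28/3)²)/3) = 1/(-28*(-5120 + 190764 + 164*(784/9))/3) = 1/(-28*(-5120 + 190764 + 128576/9)/3) = 1/(-28/3*1799372/9) = 1/(-50382416/27) = -27/50382416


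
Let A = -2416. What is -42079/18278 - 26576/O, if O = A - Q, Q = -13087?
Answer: -934781137/195044538 ≈ -4.7927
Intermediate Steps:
O = 10671 (O = -2416 - 1*(-13087) = -2416 + 13087 = 10671)
-42079/18278 - 26576/O = -42079/18278 - 26576/10671 = -934781137/195044538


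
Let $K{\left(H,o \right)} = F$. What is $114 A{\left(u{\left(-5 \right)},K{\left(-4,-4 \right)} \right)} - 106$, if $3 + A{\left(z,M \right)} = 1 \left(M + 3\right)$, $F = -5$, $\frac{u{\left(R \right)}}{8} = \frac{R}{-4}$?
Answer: $-676$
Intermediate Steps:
$u{\left(R \right)} = - 2 R$ ($u{\left(R \right)} = 8 \frac{R}{-4} = 8 R \left(- \frac{1}{4}\right) = 8 \left(- \frac{R}{4}\right) = - 2 R$)
$K{\left(H,o \right)} = -5$
$A{\left(z,M \right)} = M$ ($A{\left(z,M \right)} = -3 + 1 \left(M + 3\right) = -3 + 1 \left(3 + M\right) = -3 + \left(3 + M\right) = M$)
$114 A{\left(u{\left(-5 \right)},K{\left(-4,-4 \right)} \right)} - 106 = 114 \left(-5\right) - 106 = -570 - 106 = -676$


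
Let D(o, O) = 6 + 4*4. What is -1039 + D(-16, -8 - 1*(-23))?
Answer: -1017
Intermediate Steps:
D(o, O) = 22 (D(o, O) = 6 + 16 = 22)
-1039 + D(-16, -8 - 1*(-23)) = -1039 + 22 = -1017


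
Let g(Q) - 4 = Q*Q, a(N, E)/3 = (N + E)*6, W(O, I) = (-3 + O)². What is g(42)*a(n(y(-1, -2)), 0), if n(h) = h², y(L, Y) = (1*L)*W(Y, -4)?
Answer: 19890000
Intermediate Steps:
y(L, Y) = L*(-3 + Y)² (y(L, Y) = (1*L)*(-3 + Y)² = L*(-3 + Y)²)
a(N, E) = 18*E + 18*N (a(N, E) = 3*((N + E)*6) = 3*((E + N)*6) = 3*(6*E + 6*N) = 18*E + 18*N)
g(Q) = 4 + Q² (g(Q) = 4 + Q*Q = 4 + Q²)
g(42)*a(n(y(-1, -2)), 0) = (4 + 42²)*(18*0 + 18*(-(-3 - 2)²)²) = (4 + 1764)*(0 + 18*(-1*(-5)²)²) = 1768*(0 + 18*(-1*25)²) = 1768*(0 + 18*(-25)²) = 1768*(0 + 18*625) = 1768*(0 + 11250) = 1768*11250 = 19890000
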